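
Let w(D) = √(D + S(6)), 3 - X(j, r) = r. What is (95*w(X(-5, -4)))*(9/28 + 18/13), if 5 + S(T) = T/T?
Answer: 58995*√3/364 ≈ 280.72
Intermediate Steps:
X(j, r) = 3 - r
S(T) = -4 (S(T) = -5 + T/T = -5 + 1 = -4)
w(D) = √(-4 + D) (w(D) = √(D - 4) = √(-4 + D))
(95*w(X(-5, -4)))*(9/28 + 18/13) = (95*√(-4 + (3 - 1*(-4))))*(9/28 + 18/13) = (95*√(-4 + (3 + 4)))*(9*(1/28) + 18*(1/13)) = (95*√(-4 + 7))*(9/28 + 18/13) = (95*√3)*(621/364) = 58995*√3/364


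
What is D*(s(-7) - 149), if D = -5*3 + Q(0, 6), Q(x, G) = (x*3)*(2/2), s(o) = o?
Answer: 2340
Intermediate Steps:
Q(x, G) = 3*x (Q(x, G) = (3*x)*(2*(1/2)) = (3*x)*1 = 3*x)
D = -15 (D = -5*3 + 3*0 = -15 + 0 = -15)
D*(s(-7) - 149) = -15*(-7 - 149) = -15*(-156) = 2340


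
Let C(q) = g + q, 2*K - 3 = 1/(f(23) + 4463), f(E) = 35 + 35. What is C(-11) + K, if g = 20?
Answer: 47597/4533 ≈ 10.500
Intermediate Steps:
f(E) = 70
K = 6800/4533 (K = 3/2 + 1/(2*(70 + 4463)) = 3/2 + (½)/4533 = 3/2 + (½)*(1/4533) = 3/2 + 1/9066 = 6800/4533 ≈ 1.5001)
C(q) = 20 + q
C(-11) + K = (20 - 11) + 6800/4533 = 9 + 6800/4533 = 47597/4533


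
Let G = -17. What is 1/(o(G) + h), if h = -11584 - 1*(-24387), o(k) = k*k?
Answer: 1/13092 ≈ 7.6383e-5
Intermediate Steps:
o(k) = k²
h = 12803 (h = -11584 + 24387 = 12803)
1/(o(G) + h) = 1/((-17)² + 12803) = 1/(289 + 12803) = 1/13092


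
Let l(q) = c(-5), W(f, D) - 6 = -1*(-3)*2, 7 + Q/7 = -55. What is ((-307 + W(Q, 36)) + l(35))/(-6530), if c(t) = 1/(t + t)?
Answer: 2951/65300 ≈ 0.045191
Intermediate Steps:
c(t) = 1/(2*t)
Q = -434 (Q = -49 + 7*(-55) = -49 - 385 = -434)
W(f, D) = 12 (W(f, D) = 6 - 1*(-3)*2 = 6 + 3*2 = 6 + 6 = 12)
l(q) = -⅒ (l(q) = (½)/(-5) = (½)*(-⅕) = -⅒)
((-307 + W(Q, 36)) + l(35))/(-6530) = ((-307 + 12) - ⅒)/(-6530) = (-295 - ⅒)*(-1/6530) = -2951/10*(-1/6530) = 2951/65300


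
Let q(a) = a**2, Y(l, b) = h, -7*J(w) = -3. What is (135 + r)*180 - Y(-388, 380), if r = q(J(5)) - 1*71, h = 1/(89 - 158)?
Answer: 39060949/3381 ≈ 11553.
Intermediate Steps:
J(w) = 3/7 (J(w) = -1/7*(-3) = 3/7)
h = -1/69 (h = 1/(-69) = -1/69 ≈ -0.014493)
Y(l, b) = -1/69
r = -3470/49 (r = (3/7)**2 - 1*71 = 9/49 - 71 = -3470/49 ≈ -70.816)
(135 + r)*180 - Y(-388, 380) = (135 - 3470/49)*180 - 1*(-1/69) = (3145/49)*180 + 1/69 = 566100/49 + 1/69 = 39060949/3381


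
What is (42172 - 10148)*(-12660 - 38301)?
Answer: -1631975064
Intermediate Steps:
(42172 - 10148)*(-12660 - 38301) = 32024*(-50961) = -1631975064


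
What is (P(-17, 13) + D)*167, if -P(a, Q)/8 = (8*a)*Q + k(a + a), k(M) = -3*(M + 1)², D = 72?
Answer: 6738784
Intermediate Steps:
k(M) = -3*(1 + M)²
P(a, Q) = 24*(1 + 2*a)² - 64*Q*a (P(a, Q) = -8*((8*a)*Q - 3*(1 + (a + a))²) = -8*(8*Q*a - 3*(1 + 2*a)²) = -8*(-3*(1 + 2*a)² + 8*Q*a) = 24*(1 + 2*a)² - 64*Q*a)
(P(-17, 13) + D)*167 = ((24*(1 + 2*(-17))² - 64*13*(-17)) + 72)*167 = ((24*(1 - 34)² + 14144) + 72)*167 = ((24*(-33)² + 14144) + 72)*167 = ((24*1089 + 14144) + 72)*167 = ((26136 + 14144) + 72)*167 = (40280 + 72)*167 = 40352*167 = 6738784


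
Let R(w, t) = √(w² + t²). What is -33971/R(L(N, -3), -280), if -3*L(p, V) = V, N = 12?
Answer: -33971*√78401/78401 ≈ -121.32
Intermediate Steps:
L(p, V) = -V/3
R(w, t) = √(t² + w²)
-33971/R(L(N, -3), -280) = -33971/√((-280)² + (-⅓*(-3))²) = -33971/√(78400 + 1²) = -33971/√(78400 + 1) = -33971*√78401/78401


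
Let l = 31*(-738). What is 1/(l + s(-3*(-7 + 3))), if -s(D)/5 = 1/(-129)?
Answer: -129/2951257 ≈ -4.3710e-5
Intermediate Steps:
l = -22878
s(D) = 5/129 (s(D) = -5/(-129) = -5*(-1/129) = 5/129)
1/(l + s(-3*(-7 + 3))) = 1/(-22878 + 5/129) = 1/(-2951257/129) = -129/2951257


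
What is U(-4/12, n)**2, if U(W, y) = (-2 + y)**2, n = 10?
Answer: 4096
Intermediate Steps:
U(-4/12, n)**2 = ((-2 + 10)**2)**2 = (8**2)**2 = 64**2 = 4096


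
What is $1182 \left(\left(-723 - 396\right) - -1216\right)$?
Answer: $114654$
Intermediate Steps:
$1182 \left(\left(-723 - 396\right) - -1216\right) = 1182 \left(-1119 + 1216\right) = 1182 \cdot 97 = 114654$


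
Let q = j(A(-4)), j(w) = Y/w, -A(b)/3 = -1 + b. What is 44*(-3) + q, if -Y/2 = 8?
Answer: -1996/15 ≈ -133.07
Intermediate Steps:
Y = -16 (Y = -2*8 = -16)
A(b) = 3 - 3*b (A(b) = -3*(-1 + b) = 3 - 3*b)
j(w) = -16/w
q = -16/15 (q = -16/(3 - 3*(-4)) = -16/(3 + 12) = -16/15 ≈ -1.0667)
44*(-3) + q = 44*(-3) - 16/15 = -132 - 16/15 = -1996/15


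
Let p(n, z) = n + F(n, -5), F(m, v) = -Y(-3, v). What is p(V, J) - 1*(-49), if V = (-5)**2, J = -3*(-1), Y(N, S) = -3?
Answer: 77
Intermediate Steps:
J = 3
F(m, v) = 3 (F(m, v) = -1*(-3) = 3)
V = 25
p(n, z) = 3 + n (p(n, z) = n + 3 = 3 + n)
p(V, J) - 1*(-49) = (3 + 25) - 1*(-49) = 28 + 49 = 77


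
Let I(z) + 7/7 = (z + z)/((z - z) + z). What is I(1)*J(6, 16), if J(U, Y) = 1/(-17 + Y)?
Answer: -1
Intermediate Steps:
I(z) = 1 (I(z) = -1 + (z + z)/((z - z) + z) = -1 + (2*z)/(0 + z) = -1 + (2*z)/z = -1 + 2 = 1)
I(1)*J(6, 16) = 1/(-17 + 16) = 1/(-1) = 1*(-1) = -1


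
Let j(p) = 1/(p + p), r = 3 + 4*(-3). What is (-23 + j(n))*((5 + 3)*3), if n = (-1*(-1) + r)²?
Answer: -8829/16 ≈ -551.81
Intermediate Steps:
r = -9 (r = 3 - 12 = -9)
n = 64 (n = (-1*(-1) - 9)² = (1 - 9)² = (-8)² = 64)
j(p) = 1/(2*p)
(-23 + j(n))*((5 + 3)*3) = (-23 + (½)/64)*((5 + 3)*3) = (-23 + (½)*(1/64))*(8*3) = (-23 + 1/128)*24 = -2943/128*24 = -8829/16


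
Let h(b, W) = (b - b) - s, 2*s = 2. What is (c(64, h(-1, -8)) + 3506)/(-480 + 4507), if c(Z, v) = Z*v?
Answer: 3442/4027 ≈ 0.85473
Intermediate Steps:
s = 1 (s = (½)*2 = 1)
h(b, W) = -1 (h(b, W) = (b - b) - 1*1 = 0 - 1 = -1)
(c(64, h(-1, -8)) + 3506)/(-480 + 4507) = (64*(-1) + 3506)/(-480 + 4507) = (-64 + 3506)/4027 = 3442*(1/4027) = 3442/4027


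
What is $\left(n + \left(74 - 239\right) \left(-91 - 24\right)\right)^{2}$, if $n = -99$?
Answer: $356303376$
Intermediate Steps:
$\left(n + \left(74 - 239\right) \left(-91 - 24\right)\right)^{2} = \left(-99 + \left(74 - 239\right) \left(-91 - 24\right)\right)^{2} = \left(-99 - -18975\right)^{2} = \left(-99 + 18975\right)^{2} = 18876^{2} = 356303376$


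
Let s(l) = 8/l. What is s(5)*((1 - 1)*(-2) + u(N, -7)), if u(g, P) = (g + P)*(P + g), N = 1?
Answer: 288/5 ≈ 57.600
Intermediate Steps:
u(g, P) = (P + g)² (u(g, P) = (P + g)*(P + g) = (P + g)²)
s(5)*((1 - 1)*(-2) + u(N, -7)) = (8/5)*((1 - 1)*(-2) + (-7 + 1)²) = (8*(⅕))*(0*(-2) + (-6)²) = 8*(0 + 36)/5 = (8/5)*36 = 288/5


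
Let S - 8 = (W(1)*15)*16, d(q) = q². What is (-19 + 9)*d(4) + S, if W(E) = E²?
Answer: 88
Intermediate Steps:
S = 248 (S = 8 + (1²*15)*16 = 8 + (1*15)*16 = 8 + 15*16 = 8 + 240 = 248)
(-19 + 9)*d(4) + S = (-19 + 9)*4² + 248 = -10*16 + 248 = -160 + 248 = 88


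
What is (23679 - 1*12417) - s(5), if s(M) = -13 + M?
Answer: 11270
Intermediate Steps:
(23679 - 1*12417) - s(5) = (23679 - 1*12417) - (-13 + 5) = (23679 - 12417) - 1*(-8) = 11262 + 8 = 11270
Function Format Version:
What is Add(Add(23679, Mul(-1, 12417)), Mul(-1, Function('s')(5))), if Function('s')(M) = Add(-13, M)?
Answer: 11270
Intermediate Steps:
Add(Add(23679, Mul(-1, 12417)), Mul(-1, Function('s')(5))) = Add(Add(23679, Mul(-1, 12417)), Mul(-1, Add(-13, 5))) = Add(Add(23679, -12417), Mul(-1, -8)) = Add(11262, 8) = 11270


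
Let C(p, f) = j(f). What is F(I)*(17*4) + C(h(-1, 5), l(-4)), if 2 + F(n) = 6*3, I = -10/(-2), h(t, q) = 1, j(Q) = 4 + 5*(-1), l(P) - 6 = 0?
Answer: 1087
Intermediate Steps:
l(P) = 6 (l(P) = 6 + 0 = 6)
j(Q) = -1 (j(Q) = 4 - 5 = -1)
C(p, f) = -1
I = 5 (I = -10*(-½) = 5)
F(n) = 16 (F(n) = -2 + 6*3 = -2 + 18 = 16)
F(I)*(17*4) + C(h(-1, 5), l(-4)) = 16*(17*4) - 1 = 16*68 - 1 = 1088 - 1 = 1087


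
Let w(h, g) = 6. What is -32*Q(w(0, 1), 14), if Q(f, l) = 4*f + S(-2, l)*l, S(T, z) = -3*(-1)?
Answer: -2112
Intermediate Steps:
S(T, z) = 3
Q(f, l) = 3*l + 4*f (Q(f, l) = 4*f + 3*l = 3*l + 4*f)
-32*Q(w(0, 1), 14) = -32*(3*14 + 4*6) = -32*(42 + 24) = -32*66 = -2112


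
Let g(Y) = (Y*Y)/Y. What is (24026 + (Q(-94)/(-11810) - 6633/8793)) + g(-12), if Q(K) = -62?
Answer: 138536886892/5769185 ≈ 24013.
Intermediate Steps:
g(Y) = Y (g(Y) = Y²/Y = Y)
(24026 + (Q(-94)/(-11810) - 6633/8793)) + g(-12) = (24026 + (-62/(-11810) - 6633/8793)) - 12 = (24026 + (-62*(-1/11810) - 6633*1/8793)) - 12 = (24026 + (31/5905 - 737/977)) - 12 = (24026 - 4321698/5769185) - 12 = 138606117112/5769185 - 12 = 138536886892/5769185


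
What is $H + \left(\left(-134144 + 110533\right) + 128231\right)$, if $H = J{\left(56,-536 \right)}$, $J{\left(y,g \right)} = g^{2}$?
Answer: $391916$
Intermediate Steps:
$H = 287296$ ($H = \left(-536\right)^{2} = 287296$)
$H + \left(\left(-134144 + 110533\right) + 128231\right) = 287296 + \left(\left(-134144 + 110533\right) + 128231\right) = 287296 + \left(-23611 + 128231\right) = 287296 + 104620 = 391916$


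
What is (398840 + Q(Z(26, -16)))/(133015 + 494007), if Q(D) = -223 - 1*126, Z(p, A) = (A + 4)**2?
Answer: 398491/627022 ≈ 0.63553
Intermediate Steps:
Z(p, A) = (4 + A)**2
Q(D) = -349 (Q(D) = -223 - 126 = -349)
(398840 + Q(Z(26, -16)))/(133015 + 494007) = (398840 - 349)/(133015 + 494007) = 398491/627022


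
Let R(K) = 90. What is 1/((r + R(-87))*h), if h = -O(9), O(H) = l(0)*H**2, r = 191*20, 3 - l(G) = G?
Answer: -1/950130 ≈ -1.0525e-6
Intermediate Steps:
l(G) = 3 - G
r = 3820
O(H) = 3*H**2 (O(H) = (3 - 1*0)*H**2 = (3 + 0)*H**2 = 3*H**2)
h = -243 (h = -3*9**2 = -3*81 = -1*243 = -243)
1/((r + R(-87))*h) = 1/((3820 + 90)*(-243)) = -1/243/3910 = (1/3910)*(-1/243) = -1/950130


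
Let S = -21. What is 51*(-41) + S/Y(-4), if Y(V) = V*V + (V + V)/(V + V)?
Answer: -35568/17 ≈ -2092.2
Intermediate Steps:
Y(V) = 1 + V² (Y(V) = V² + (2*V)/((2*V)) = V² + (2*V)*(1/(2*V)) = V² + 1 = 1 + V²)
51*(-41) + S/Y(-4) = 51*(-41) - 21/(1 + (-4)²) = -2091 - 21/(1 + 16) = -2091 - 21/17 = -35568/17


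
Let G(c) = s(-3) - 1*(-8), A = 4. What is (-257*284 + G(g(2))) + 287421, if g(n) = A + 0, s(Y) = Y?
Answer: 214438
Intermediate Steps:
g(n) = 4 (g(n) = 4 + 0 = 4)
G(c) = 5 (G(c) = -3 - 1*(-8) = -3 + 8 = 5)
(-257*284 + G(g(2))) + 287421 = (-257*284 + 5) + 287421 = (-72988 + 5) + 287421 = -72983 + 287421 = 214438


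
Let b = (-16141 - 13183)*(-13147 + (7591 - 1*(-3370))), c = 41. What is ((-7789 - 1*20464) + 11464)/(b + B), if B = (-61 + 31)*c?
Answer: -16789/64101034 ≈ -0.00026191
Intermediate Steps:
b = 64102264 (b = -29324*(-13147 + (7591 + 3370)) = -29324*(-13147 + 10961) = -29324*(-2186) = 64102264)
B = -1230 (B = (-61 + 31)*41 = -30*41 = -1230)
((-7789 - 1*20464) + 11464)/(b + B) = ((-7789 - 1*20464) + 11464)/(64102264 - 1230) = ((-7789 - 20464) + 11464)/64101034 = (-28253 + 11464)*(1/64101034) = -16789*1/64101034 = -16789/64101034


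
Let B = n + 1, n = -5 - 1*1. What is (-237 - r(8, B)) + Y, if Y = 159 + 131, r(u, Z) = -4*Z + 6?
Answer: 27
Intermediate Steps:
n = -6 (n = -5 - 1 = -6)
B = -5 (B = -6 + 1 = -5)
r(u, Z) = 6 - 4*Z
Y = 290
(-237 - r(8, B)) + Y = (-237 - (6 - 4*(-5))) + 290 = (-237 - (6 + 20)) + 290 = (-237 - 1*26) + 290 = (-237 - 26) + 290 = -263 + 290 = 27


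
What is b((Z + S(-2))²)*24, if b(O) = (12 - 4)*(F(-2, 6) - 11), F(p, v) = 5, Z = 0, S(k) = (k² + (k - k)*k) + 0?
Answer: -1152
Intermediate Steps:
S(k) = k² (S(k) = (k² + 0*k) + 0 = (k² + 0) + 0 = k² + 0 = k²)
b(O) = -48 (b(O) = (12 - 4)*(5 - 11) = 8*(-6) = -48)
b((Z + S(-2))²)*24 = -48*24 = -1152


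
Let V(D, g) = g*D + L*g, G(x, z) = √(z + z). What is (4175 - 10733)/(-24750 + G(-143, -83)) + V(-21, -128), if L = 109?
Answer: -3449871779662/306281333 + 3279*I*√166/306281333 ≈ -11264.0 + 0.00013794*I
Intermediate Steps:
G(x, z) = √2*√z (G(x, z) = √(2*z) = √2*√z)
V(D, g) = 109*g + D*g (V(D, g) = g*D + 109*g = D*g + 109*g = 109*g + D*g)
(4175 - 10733)/(-24750 + G(-143, -83)) + V(-21, -128) = (4175 - 10733)/(-24750 + √2*√(-83)) - 128*(109 - 21) = -6558/(-24750 + √2*(I*√83)) - 128*88 = -6558/(-24750 + I*√166) - 11264 = -11264 - 6558/(-24750 + I*√166)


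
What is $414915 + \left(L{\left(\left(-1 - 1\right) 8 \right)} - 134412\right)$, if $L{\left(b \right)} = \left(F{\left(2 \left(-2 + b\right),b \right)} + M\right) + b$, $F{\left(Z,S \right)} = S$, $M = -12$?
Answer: $280459$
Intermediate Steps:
$L{\left(b \right)} = -12 + 2 b$ ($L{\left(b \right)} = \left(b - 12\right) + b = \left(-12 + b\right) + b = -12 + 2 b$)
$414915 + \left(L{\left(\left(-1 - 1\right) 8 \right)} - 134412\right) = 414915 - \left(134424 - 2 \left(-1 - 1\right) 8\right) = 414915 - \left(134424 - \left(-4\right) 8\right) = 414915 + \left(\left(-12 + 2 \left(-16\right)\right) - 134412\right) = 414915 - 134456 = 280459$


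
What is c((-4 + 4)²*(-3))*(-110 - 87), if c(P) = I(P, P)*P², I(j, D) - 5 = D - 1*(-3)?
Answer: 0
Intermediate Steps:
I(j, D) = 8 + D (I(j, D) = 5 + (D - 1*(-3)) = 5 + (D + 3) = 5 + (3 + D) = 8 + D)
c(P) = P²*(8 + P) (c(P) = (8 + P)*P² = P²*(8 + P))
c((-4 + 4)²*(-3))*(-110 - 87) = (((-4 + 4)²*(-3))²*(8 + (-4 + 4)²*(-3)))*(-110 - 87) = ((0²*(-3))²*(8 + 0²*(-3)))*(-197) = ((0*(-3))²*(8 + 0*(-3)))*(-197) = (0²*(8 + 0))*(-197) = (0*8)*(-197) = 0*(-197) = 0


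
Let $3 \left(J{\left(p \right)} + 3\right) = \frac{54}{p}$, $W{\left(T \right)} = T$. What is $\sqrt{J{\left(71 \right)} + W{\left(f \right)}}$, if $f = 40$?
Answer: $\frac{23 \sqrt{355}}{71} \approx 6.1036$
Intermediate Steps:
$J{\left(p \right)} = -3 + \frac{18}{p}$ ($J{\left(p \right)} = -3 + \frac{54 \frac{1}{p}}{3} = -3 + \frac{18}{p}$)
$\sqrt{J{\left(71 \right)} + W{\left(f \right)}} = \sqrt{\left(-3 + \frac{18}{71}\right) + 40} = \sqrt{- \frac{195}{71} + 40} = \sqrt{\frac{2645}{71}} = \frac{23 \sqrt{355}}{71}$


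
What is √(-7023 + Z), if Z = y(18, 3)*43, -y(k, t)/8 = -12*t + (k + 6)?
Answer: I*√2895 ≈ 53.805*I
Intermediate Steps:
y(k, t) = -48 - 8*k + 96*t (y(k, t) = -8*(-12*t + (k + 6)) = -8*(-12*t + (6 + k)) = -8*(6 + k - 12*t) = -48 - 8*k + 96*t)
Z = 4128 (Z = (-48 - 8*18 + 96*3)*43 = (-48 - 144 + 288)*43 = 96*43 = 4128)
√(-7023 + Z) = √(-7023 + 4128) = √(-2895) = I*√2895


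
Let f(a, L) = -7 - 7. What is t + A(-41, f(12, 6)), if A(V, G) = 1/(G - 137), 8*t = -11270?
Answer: -850889/604 ≈ -1408.8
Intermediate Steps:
t = -5635/4 (t = (⅛)*(-11270) = -5635/4 ≈ -1408.8)
f(a, L) = -14
A(V, G) = 1/(-137 + G)
t + A(-41, f(12, 6)) = -5635/4 + 1/(-137 - 14) = -5635/4 + 1/(-151) = -5635/4 - 1/151 = -850889/604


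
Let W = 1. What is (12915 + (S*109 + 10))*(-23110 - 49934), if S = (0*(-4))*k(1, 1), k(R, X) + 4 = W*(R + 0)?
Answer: -944093700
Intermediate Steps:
k(R, X) = -4 + R (k(R, X) = -4 + 1*(R + 0) = -4 + 1*R = -4 + R)
S = 0 (S = (0*(-4))*(-4 + 1) = 0*(-3) = 0)
(12915 + (S*109 + 10))*(-23110 - 49934) = (12915 + (0*109 + 10))*(-23110 - 49934) = (12915 + (0 + 10))*(-73044) = (12915 + 10)*(-73044) = 12925*(-73044) = -944093700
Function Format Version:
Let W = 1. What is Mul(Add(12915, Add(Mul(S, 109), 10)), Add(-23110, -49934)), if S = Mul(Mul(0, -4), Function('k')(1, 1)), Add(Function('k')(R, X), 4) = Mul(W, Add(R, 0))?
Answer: -944093700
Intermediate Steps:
Function('k')(R, X) = Add(-4, R) (Function('k')(R, X) = Add(-4, Mul(1, Add(R, 0))) = Add(-4, Mul(1, R)) = Add(-4, R))
S = 0 (S = Mul(Mul(0, -4), Add(-4, 1)) = Mul(0, -3) = 0)
Mul(Add(12915, Add(Mul(S, 109), 10)), Add(-23110, -49934)) = Mul(Add(12915, Add(Mul(0, 109), 10)), Add(-23110, -49934)) = Mul(Add(12915, Add(0, 10)), -73044) = Mul(Add(12915, 10), -73044) = Mul(12925, -73044) = -944093700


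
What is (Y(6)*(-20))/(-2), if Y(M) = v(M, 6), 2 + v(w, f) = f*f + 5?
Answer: 390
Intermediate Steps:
v(w, f) = 3 + f**2 (v(w, f) = -2 + (f*f + 5) = -2 + (f**2 + 5) = -2 + (5 + f**2) = 3 + f**2)
Y(M) = 39 (Y(M) = 3 + 6**2 = 3 + 36 = 39)
(Y(6)*(-20))/(-2) = (39*(-20))/(-2) = -780*(-1/2) = 390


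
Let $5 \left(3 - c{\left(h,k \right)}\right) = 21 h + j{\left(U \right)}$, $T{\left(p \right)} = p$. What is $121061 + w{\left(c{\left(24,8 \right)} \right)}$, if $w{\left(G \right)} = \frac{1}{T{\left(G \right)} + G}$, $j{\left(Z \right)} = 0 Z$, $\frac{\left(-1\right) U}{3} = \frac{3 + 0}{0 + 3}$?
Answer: $\frac{118397653}{978} \approx 1.2106 \cdot 10^{5}$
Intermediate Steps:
$U = -3$ ($U = - 3 \frac{3 + 0}{0 + 3} = - 3 \cdot \frac{3}{3} = - 3 \cdot 3 \cdot \frac{1}{3} = \left(-3\right) 1 = -3$)
$j{\left(Z \right)} = 0$
$c{\left(h,k \right)} = 3 - \frac{21 h}{5}$ ($c{\left(h,k \right)} = 3 - \frac{21 h + 0}{5} = 3 - \frac{21 h}{5}$)
$w{\left(G \right)} = \frac{1}{2 G}$ ($w{\left(G \right)} = \frac{1}{G + G} = \frac{1}{2 G}$)
$121061 + w{\left(c{\left(24,8 \right)} \right)} = 121061 + \frac{1}{2 \left(3 - \frac{504}{5}\right)} = 121061 + \frac{1}{2 \left(- \frac{489}{5}\right)} = 121061 + \frac{1}{2} \left(- \frac{5}{489}\right) = 121061 - \frac{5}{978} = \frac{118397653}{978}$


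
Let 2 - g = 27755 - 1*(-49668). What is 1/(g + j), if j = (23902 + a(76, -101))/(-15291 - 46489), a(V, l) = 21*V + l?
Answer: -61780/4783094777 ≈ -1.2916e-5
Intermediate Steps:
a(V, l) = l + 21*V
g = -77421 (g = 2 - (27755 - 1*(-49668)) = 2 - (27755 + 49668) = 2 - 1*77423 = 2 - 77423 = -77421)
j = -25397/61780 (j = (23902 + (-101 + 21*76))/(-15291 - 46489) = (23902 + (-101 + 1596))/(-61780) = (23902 + 1495)*(-1/61780) = 25397*(-1/61780) = -25397/61780 ≈ -0.41109)
1/(g + j) = 1/(-77421 - 25397/61780) = 1/(-4783094777/61780) = -61780/4783094777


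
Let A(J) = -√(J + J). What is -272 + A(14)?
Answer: -272 - 2*√7 ≈ -277.29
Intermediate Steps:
A(J) = -√2*√J (A(J) = -√(2*J) = -√2*√J)
-272 + A(14) = -272 - √2*√14 = -272 - 2*√7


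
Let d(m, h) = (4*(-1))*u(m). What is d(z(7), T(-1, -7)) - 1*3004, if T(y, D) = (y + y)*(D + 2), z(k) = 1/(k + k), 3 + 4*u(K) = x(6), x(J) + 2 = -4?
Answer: -2995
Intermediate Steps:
x(J) = -6 (x(J) = -2 - 4 = -6)
u(K) = -9/4 (u(K) = -¾ + (¼)*(-6) = -¾ - 3/2 = -9/4)
z(k) = 1/(2*k)
T(y, D) = 2*y*(2 + D) (T(y, D) = (2*y)*(2 + D) = 2*y*(2 + D))
d(m, h) = 9 (d(m, h) = (4*(-1))*(-9/4) = -4*(-9/4) = 9)
d(z(7), T(-1, -7)) - 1*3004 = 9 - 1*3004 = 9 - 3004 = -2995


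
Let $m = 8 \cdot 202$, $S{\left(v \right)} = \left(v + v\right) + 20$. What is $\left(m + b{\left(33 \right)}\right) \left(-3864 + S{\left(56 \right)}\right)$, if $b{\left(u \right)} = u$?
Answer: $-6154068$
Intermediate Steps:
$S{\left(v \right)} = 20 + 2 v$ ($S{\left(v \right)} = 2 v + 20 = 20 + 2 v$)
$m = 1616$
$\left(m + b{\left(33 \right)}\right) \left(-3864 + S{\left(56 \right)}\right) = \left(1616 + 33\right) \left(-3864 + \left(20 + 2 \cdot 56\right)\right) = 1649 \left(-3864 + \left(20 + 112\right)\right) = 1649 \left(-3864 + 132\right) = 1649 \left(-3732\right) = -6154068$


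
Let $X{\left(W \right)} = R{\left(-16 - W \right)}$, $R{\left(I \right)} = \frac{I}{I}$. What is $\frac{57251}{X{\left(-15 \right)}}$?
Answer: $57251$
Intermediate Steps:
$R{\left(I \right)} = 1$
$X{\left(W \right)} = 1$
$\frac{57251}{X{\left(-15 \right)}} = \frac{57251}{1} = 57251 \cdot 1 = 57251$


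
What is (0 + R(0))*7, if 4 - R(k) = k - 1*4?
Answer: 56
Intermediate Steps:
R(k) = 8 - k (R(k) = 4 - (k - 1*4) = 4 - (k - 4) = 4 - (-4 + k) = 4 + (4 - k) = 8 - k)
(0 + R(0))*7 = (0 + (8 - 1*0))*7 = (0 + (8 + 0))*7 = (0 + 8)*7 = 8*7 = 56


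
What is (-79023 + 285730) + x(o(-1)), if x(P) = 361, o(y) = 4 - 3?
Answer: 207068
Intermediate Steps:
o(y) = 1
(-79023 + 285730) + x(o(-1)) = (-79023 + 285730) + 361 = 206707 + 361 = 207068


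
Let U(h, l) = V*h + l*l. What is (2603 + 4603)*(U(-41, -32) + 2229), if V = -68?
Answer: 43531446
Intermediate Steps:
U(h, l) = l**2 - 68*h (U(h, l) = -68*h + l*l = -68*h + l**2 = l**2 - 68*h)
(2603 + 4603)*(U(-41, -32) + 2229) = (2603 + 4603)*(((-32)**2 - 68*(-41)) + 2229) = 7206*((1024 + 2788) + 2229) = 7206*(3812 + 2229) = 7206*6041 = 43531446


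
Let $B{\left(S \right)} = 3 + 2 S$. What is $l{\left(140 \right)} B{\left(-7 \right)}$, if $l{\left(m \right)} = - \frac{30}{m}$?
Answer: $\frac{33}{14} \approx 2.3571$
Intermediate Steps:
$l{\left(140 \right)} B{\left(-7 \right)} = - \frac{30}{140} \left(3 + 2 \left(-7\right)\right) = \left(-30\right) \frac{1}{140} \left(3 - 14\right) = \left(- \frac{3}{14}\right) \left(-11\right) = \frac{33}{14}$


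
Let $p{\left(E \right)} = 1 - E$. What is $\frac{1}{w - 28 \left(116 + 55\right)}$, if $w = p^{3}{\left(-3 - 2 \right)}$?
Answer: $- \frac{1}{4572} \approx -0.00021872$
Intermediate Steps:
$w = 216$ ($w = \left(1 - \left(-3 - 2\right)\right)^{3} = \left(1 - -5\right)^{3} = \left(1 + 5\right)^{3} = 6^{3} = 216$)
$\frac{1}{w - 28 \left(116 + 55\right)} = \frac{1}{216 - 28 \left(116 + 55\right)} = \frac{1}{216 - 4788} = \frac{1}{-4572} = - \frac{1}{4572}$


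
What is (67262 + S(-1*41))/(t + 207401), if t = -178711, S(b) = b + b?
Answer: 6718/2869 ≈ 2.3416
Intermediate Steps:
S(b) = 2*b
(67262 + S(-1*41))/(t + 207401) = (67262 + 2*(-1*41))/(-178711 + 207401) = (67262 + 2*(-41))/28690 = (67262 - 82)*(1/28690) = 67180*(1/28690) = 6718/2869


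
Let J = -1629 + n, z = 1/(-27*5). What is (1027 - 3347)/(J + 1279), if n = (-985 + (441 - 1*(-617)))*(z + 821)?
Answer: -19575/502727 ≈ -0.038938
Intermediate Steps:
z = -1/135 (z = 1/(-135) = -1/135 ≈ -0.0074074)
n = 8090882/135 (n = (-985 + (441 - 1*(-617)))*(-1/135 + 821) = (-985 + (441 + 617))*(110834/135) = (-985 + 1058)*(110834/135) = 73*(110834/135) = 8090882/135 ≈ 59932.)
J = 7870967/135 (J = -1629 + 8090882/135 = 7870967/135 ≈ 58303.)
(1027 - 3347)/(J + 1279) = (1027 - 3347)/(7870967/135 + 1279) = -2320/8043632/135 = -2320*135/8043632 = -19575/502727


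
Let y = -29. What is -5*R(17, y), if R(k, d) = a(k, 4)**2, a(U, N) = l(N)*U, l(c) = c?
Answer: -23120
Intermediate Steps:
a(U, N) = N*U
R(k, d) = 16*k**2 (R(k, d) = (4*k)**2 = 16*k**2)
-5*R(17, y) = -80*17**2 = -80*289 = -5*4624 = -23120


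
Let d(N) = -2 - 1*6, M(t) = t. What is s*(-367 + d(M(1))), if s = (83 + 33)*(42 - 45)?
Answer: 130500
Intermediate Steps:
d(N) = -8 (d(N) = -2 - 6 = -8)
s = -348 (s = 116*(-3) = -348)
s*(-367 + d(M(1))) = -348*(-367 - 8) = -348*(-375) = 130500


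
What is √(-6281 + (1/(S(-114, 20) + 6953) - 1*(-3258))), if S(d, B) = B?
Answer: I*√146986502794/6973 ≈ 54.982*I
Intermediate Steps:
√(-6281 + (1/(S(-114, 20) + 6953) - 1*(-3258))) = √(-6281 + (1/(20 + 6953) - 1*(-3258))) = √(-6281 + (1/6973 + 3258)) = √(-6281 + 22718035/6973) = √(-21079378/6973) = I*√146986502794/6973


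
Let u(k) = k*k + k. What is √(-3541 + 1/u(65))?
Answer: I*√65168913810/4290 ≈ 59.506*I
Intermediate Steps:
u(k) = k + k² (u(k) = k² + k = k + k²)
√(-3541 + 1/u(65)) = √(-3541 + 1/(65*(1 + 65))) = √(-3541 + 1/(65*66)) = √(-3541 + 1/4290) = √(-15190889/4290) = I*√65168913810/4290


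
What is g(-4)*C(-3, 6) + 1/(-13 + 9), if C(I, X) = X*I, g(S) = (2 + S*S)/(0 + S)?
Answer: 323/4 ≈ 80.750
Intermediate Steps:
g(S) = (2 + S**2)/S
C(I, X) = I*X
g(-4)*C(-3, 6) + 1/(-13 + 9) = (-4 + 2/(-4))*(-3*6) + 1/(-13 + 9) = (-4 + 2*(-1/4))*(-18) + 1/(-4) = (-4 - 1/2)*(-18) - 1/4 = -9/2*(-18) - 1/4 = 81 - 1/4 = 323/4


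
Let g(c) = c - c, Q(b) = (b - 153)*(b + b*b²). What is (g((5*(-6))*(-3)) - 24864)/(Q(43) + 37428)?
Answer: 1554/544567 ≈ 0.0028536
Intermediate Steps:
Q(b) = (-153 + b)*(b + b³)
g(c) = 0
(g((5*(-6))*(-3)) - 24864)/(Q(43) + 37428) = (0 - 24864)/(43*(-153 + 43 + 43³ - 153*43²) + 37428) = -24864/(43*(-153 + 43 + 79507 - 153*1849) + 37428) = -24864/(43*(-153 + 43 + 79507 - 282897) + 37428) = -24864/(43*(-203500) + 37428) = -24864/(-8750500 + 37428) = -24864/(-8713072) = -24864*(-1/8713072) = 1554/544567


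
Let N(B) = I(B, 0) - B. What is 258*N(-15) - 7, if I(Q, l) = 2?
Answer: 4379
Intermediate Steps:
N(B) = 2 - B
258*N(-15) - 7 = 258*(2 - 1*(-15)) - 7 = 258*(2 + 15) - 7 = 258*17 - 7 = 4386 - 7 = 4379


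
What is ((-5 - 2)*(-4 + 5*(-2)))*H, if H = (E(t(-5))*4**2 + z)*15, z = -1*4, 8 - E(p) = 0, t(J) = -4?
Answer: 182280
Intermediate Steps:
E(p) = 8 (E(p) = 8 - 1*0 = 8 + 0 = 8)
z = -4
H = 1860 (H = (8*4**2 - 4)*15 = (8*16 - 4)*15 = (128 - 4)*15 = 124*15 = 1860)
((-5 - 2)*(-4 + 5*(-2)))*H = ((-5 - 2)*(-4 + 5*(-2)))*1860 = -7*(-4 - 10)*1860 = -7*(-14)*1860 = 98*1860 = 182280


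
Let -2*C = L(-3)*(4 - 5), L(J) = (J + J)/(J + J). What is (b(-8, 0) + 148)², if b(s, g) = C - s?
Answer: 97969/4 ≈ 24492.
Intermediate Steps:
L(J) = 1 (L(J) = (2*J)/((2*J)) = (2*J)*(1/(2*J)) = 1)
C = ½ (C = -(4 - 5)/2 = -(-1)/2 = -½*(-1) = ½ ≈ 0.50000)
b(s, g) = ½ - s
(b(-8, 0) + 148)² = ((½ - 1*(-8)) + 148)² = ((½ + 8) + 148)² = (17/2 + 148)² = (313/2)² = 97969/4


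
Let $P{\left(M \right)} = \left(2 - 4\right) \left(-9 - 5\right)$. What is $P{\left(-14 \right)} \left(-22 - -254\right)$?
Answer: $6496$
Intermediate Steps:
$P{\left(M \right)} = 28$ ($P{\left(M \right)} = \left(-2\right) \left(-14\right) = 28$)
$P{\left(-14 \right)} \left(-22 - -254\right) = 28 \left(-22 - -254\right) = 28 \left(-22 + 254\right) = 28 \cdot 232 = 6496$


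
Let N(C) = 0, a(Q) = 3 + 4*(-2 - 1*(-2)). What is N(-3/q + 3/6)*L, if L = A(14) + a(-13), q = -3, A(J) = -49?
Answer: 0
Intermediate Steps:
a(Q) = 3 (a(Q) = 3 + 4*(-2 + 2) = 3 + 4*0 = 3 + 0 = 3)
L = -46 (L = -49 + 3 = -46)
N(-3/q + 3/6)*L = 0*(-46) = 0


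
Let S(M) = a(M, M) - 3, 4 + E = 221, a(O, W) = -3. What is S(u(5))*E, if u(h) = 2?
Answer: -1302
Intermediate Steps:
E = 217 (E = -4 + 221 = 217)
S(M) = -6 (S(M) = -3 - 3 = -6)
S(u(5))*E = -6*217 = -1302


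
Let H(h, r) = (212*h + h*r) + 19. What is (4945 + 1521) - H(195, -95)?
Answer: -16368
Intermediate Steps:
H(h, r) = 19 + 212*h + h*r
(4945 + 1521) - H(195, -95) = (4945 + 1521) - (19 + 212*195 + 195*(-95)) = 6466 - (19 + 41340 - 18525) = 6466 - 1*22834 = 6466 - 22834 = -16368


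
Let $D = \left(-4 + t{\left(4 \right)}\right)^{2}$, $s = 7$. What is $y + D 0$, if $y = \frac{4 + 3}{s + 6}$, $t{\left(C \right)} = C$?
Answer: $\frac{7}{13} \approx 0.53846$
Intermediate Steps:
$y = \frac{7}{13}$ ($y = \frac{4 + 3}{7 + 6} = \frac{7}{13} \approx 0.53846$)
$D = 0$ ($D = \left(-4 + 4\right)^{2} = 0^{2} = 0$)
$y + D 0 = \frac{7}{13} + 0 \cdot 0 = \frac{7}{13} + 0 = \frac{7}{13}$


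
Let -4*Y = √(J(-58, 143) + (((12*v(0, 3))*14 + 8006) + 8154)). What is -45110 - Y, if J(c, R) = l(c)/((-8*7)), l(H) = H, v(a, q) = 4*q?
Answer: -45110 + √3562699/56 ≈ -45076.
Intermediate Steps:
J(c, R) = -c/56 (J(c, R) = c/((-8*7)) = c/(-56) = c*(-1/56) = -c/56)
Y = -√3562699/56 (Y = -√(-1/56*(-58) + (((12*(4*3))*14 + 8006) + 8154))/4 = -√(29/28 + (((12*12)*14 + 8006) + 8154))/4 = -√(29/28 + ((144*14 + 8006) + 8154))/4 = -√(29/28 + ((2016 + 8006) + 8154))/4 = -√(29/28 + (10022 + 8154))/4 = -√(29/28 + 18176)/4 = -√3562699/56 ≈ -33.706)
-45110 - Y = -45110 - (-1)*√3562699/56 = -45110 + √3562699/56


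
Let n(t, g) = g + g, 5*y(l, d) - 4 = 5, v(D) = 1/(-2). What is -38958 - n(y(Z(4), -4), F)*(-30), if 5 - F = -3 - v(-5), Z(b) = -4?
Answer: -38508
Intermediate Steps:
v(D) = -½
y(l, d) = 9/5 (y(l, d) = ⅘ + (⅕)*5 = ⅘ + 1 = 9/5)
F = 15/2 (F = 5 - (-3 - 1*(-½)) = 5 - (-3 + ½) = 5 - 1*(-5/2) = 5 + 5/2 = 15/2 ≈ 7.5000)
n(t, g) = 2*g
-38958 - n(y(Z(4), -4), F)*(-30) = -38958 - 2*(15/2)*(-30) = -38958 - 15*(-30) = -38958 - 1*(-450) = -38958 + 450 = -38508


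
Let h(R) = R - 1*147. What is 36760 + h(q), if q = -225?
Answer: 36388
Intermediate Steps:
h(R) = -147 + R (h(R) = R - 147 = -147 + R)
36760 + h(q) = 36760 + (-147 - 225) = 36760 - 372 = 36388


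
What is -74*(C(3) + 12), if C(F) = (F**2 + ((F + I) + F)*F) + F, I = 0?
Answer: -3108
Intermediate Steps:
C(F) = F + 3*F**2 (C(F) = (F**2 + ((F + 0) + F)*F) + F = (F**2 + (F + F)*F) + F = (F**2 + (2*F)*F) + F = (F**2 + 2*F**2) + F = 3*F**2 + F = F + 3*F**2)
-74*(C(3) + 12) = -74*(3*(1 + 3*3) + 12) = -74*(3*(1 + 9) + 12) = -74*(3*10 + 12) = -74*(30 + 12) = -74*42 = -3108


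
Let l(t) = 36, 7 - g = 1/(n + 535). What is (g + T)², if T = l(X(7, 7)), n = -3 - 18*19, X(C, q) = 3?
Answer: 66732561/36100 ≈ 1848.5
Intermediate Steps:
n = -345 (n = -3 - 342 = -345)
g = 1329/190 (g = 7 - 1/(-345 + 535) = 7 - 1/190 = 1329/190 ≈ 6.9947)
T = 36
(g + T)² = (1329/190 + 36)² = (8169/190)² = 66732561/36100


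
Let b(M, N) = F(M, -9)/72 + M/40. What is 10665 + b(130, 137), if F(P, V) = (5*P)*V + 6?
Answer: 127045/12 ≈ 10587.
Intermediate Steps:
F(P, V) = 6 + 5*P*V (F(P, V) = 5*P*V + 6 = 6 + 5*P*V)
b(M, N) = 1/12 - 3*M/5 (b(M, N) = (6 + 5*M*(-9))/72 + M/40 = (6 - 45*M)*(1/72) + M*(1/40) = (1/12 - 5*M/8) + M/40 = 1/12 - 3*M/5)
10665 + b(130, 137) = 10665 + (1/12 - ⅗*130) = 10665 + (1/12 - 78) = 10665 - 935/12 = 127045/12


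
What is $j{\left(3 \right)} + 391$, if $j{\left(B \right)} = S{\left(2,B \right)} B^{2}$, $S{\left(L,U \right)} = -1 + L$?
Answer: $400$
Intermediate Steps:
$j{\left(B \right)} = B^{2}$ ($j{\left(B \right)} = \left(-1 + 2\right) B^{2} = 1 B^{2} = B^{2}$)
$j{\left(3 \right)} + 391 = 3^{2} + 391 = 9 + 391 = 400$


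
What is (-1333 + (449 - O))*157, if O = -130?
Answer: -118378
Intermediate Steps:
(-1333 + (449 - O))*157 = (-1333 + (449 - 1*(-130)))*157 = (-1333 + (449 + 130))*157 = (-1333 + 579)*157 = -754*157 = -118378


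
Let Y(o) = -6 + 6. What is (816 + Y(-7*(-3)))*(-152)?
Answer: -124032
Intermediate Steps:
Y(o) = 0
(816 + Y(-7*(-3)))*(-152) = (816 + 0)*(-152) = 816*(-152) = -124032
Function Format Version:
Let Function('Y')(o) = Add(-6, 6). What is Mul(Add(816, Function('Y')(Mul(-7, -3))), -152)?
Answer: -124032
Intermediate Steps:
Function('Y')(o) = 0
Mul(Add(816, Function('Y')(Mul(-7, -3))), -152) = Mul(Add(816, 0), -152) = Mul(816, -152) = -124032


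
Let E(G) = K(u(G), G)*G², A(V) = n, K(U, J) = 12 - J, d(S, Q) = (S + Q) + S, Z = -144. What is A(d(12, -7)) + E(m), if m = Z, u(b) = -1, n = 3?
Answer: 3234819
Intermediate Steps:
d(S, Q) = Q + 2*S (d(S, Q) = (Q + S) + S = Q + 2*S)
m = -144
A(V) = 3
E(G) = G²*(12 - G) (E(G) = (12 - G)*G² = G²*(12 - G))
A(d(12, -7)) + E(m) = 3 + (-144)²*(12 - 1*(-144)) = 3 + 20736*(12 + 144) = 3 + 20736*156 = 3 + 3234816 = 3234819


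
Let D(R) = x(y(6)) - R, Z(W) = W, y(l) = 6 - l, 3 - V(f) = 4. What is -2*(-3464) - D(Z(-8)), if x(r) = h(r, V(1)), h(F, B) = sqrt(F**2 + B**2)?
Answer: 6919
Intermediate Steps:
V(f) = -1 (V(f) = 3 - 1*4 = 3 - 4 = -1)
h(F, B) = sqrt(B**2 + F**2)
x(r) = sqrt(1 + r**2) (x(r) = sqrt((-1)**2 + r**2) = sqrt(1 + r**2))
D(R) = 1 - R (D(R) = sqrt(1 + (6 - 1*6)**2) - R = sqrt(1 + (6 - 6)**2) - R = sqrt(1 + 0**2) - R = sqrt(1 + 0) - R = sqrt(1) - R = 1 - R)
-2*(-3464) - D(Z(-8)) = -2*(-3464) - (1 - 1*(-8)) = 6928 - (1 + 8) = 6928 - 1*9 = 6928 - 9 = 6919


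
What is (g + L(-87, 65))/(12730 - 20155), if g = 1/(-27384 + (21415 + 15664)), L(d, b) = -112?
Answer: 1085839/71985375 ≈ 0.015084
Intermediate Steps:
g = 1/9695 (g = 1/(-27384 + 37079) = 1/9695 ≈ 0.00010315)
(g + L(-87, 65))/(12730 - 20155) = (1/9695 - 112)/(12730 - 20155) = -1085839/9695/(-7425) = -1085839/9695*(-1/7425) = 1085839/71985375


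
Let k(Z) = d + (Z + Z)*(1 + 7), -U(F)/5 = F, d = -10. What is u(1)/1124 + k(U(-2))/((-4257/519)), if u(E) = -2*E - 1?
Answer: -9724019/531652 ≈ -18.290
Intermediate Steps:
U(F) = -5*F
u(E) = -1 - 2*E
k(Z) = -10 + 16*Z (k(Z) = -10 + (Z + Z)*(1 + 7) = -10 + (2*Z)*8 = -10 + 16*Z)
u(1)/1124 + k(U(-2))/((-4257/519)) = (-1 - 2*1)/1124 + (-10 + 16*(-5*(-2)))/((-4257/519)) = (-1 - 2)*(1/1124) + (-10 + 16*10)/((-4257*1/519)) = -3*1/1124 + (-10 + 160)/(-1419/173) = -3/1124 + 150*(-173/1419) = -3/1124 - 8650/473 = -9724019/531652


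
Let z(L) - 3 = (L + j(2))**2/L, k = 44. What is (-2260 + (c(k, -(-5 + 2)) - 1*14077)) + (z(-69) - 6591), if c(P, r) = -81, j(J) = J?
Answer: -1591903/69 ≈ -23071.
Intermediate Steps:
z(L) = 3 + (2 + L)**2/L (z(L) = 3 + (L + 2)**2/L = 3 + (2 + L)**2/L)
(-2260 + (c(k, -(-5 + 2)) - 1*14077)) + (z(-69) - 6591) = (-2260 + (-81 - 1*14077)) + ((3 + (2 - 69)**2/(-69)) - 6591) = (-2260 + (-81 - 14077)) + ((3 - 1/69*(-67)**2) - 6591) = (-2260 - 14158) + ((3 - 1/69*4489) - 6591) = -16418 + ((3 - 4489/69) - 6591) = -16418 + (-4282/69 - 6591) = -16418 - 459061/69 = -1591903/69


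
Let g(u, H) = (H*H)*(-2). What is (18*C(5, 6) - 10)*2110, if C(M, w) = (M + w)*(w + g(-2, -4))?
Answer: -10883380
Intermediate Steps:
g(u, H) = -2*H² (g(u, H) = H²*(-2) = -2*H²)
C(M, w) = (-32 + w)*(M + w) (C(M, w) = (M + w)*(w - 2*(-4)²) = (M + w)*(w - 2*16) = (M + w)*(w - 32) = (M + w)*(-32 + w) = (-32 + w)*(M + w))
(18*C(5, 6) - 10)*2110 = (18*(6² - 32*5 - 32*6 + 5*6) - 10)*2110 = (18*(36 - 160 - 192 + 30) - 10)*2110 = (18*(-286) - 10)*2110 = (-5148 - 10)*2110 = -5158*2110 = -10883380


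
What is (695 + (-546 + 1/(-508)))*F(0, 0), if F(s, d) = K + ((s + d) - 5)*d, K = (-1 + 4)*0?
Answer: 0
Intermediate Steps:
K = 0 (K = 3*0 = 0)
F(s, d) = d*(-5 + d + s) (F(s, d) = 0 + ((s + d) - 5)*d = 0 + ((d + s) - 5)*d = 0 + (-5 + d + s)*d = 0 + d*(-5 + d + s) = d*(-5 + d + s))
(695 + (-546 + 1/(-508)))*F(0, 0) = (695 + (-546 + 1/(-508)))*(0*(-5 + 0 + 0)) = (695 + (-546 - 1/508))*(0*(-5)) = (695 - 277369/508)*0 = (75691/508)*0 = 0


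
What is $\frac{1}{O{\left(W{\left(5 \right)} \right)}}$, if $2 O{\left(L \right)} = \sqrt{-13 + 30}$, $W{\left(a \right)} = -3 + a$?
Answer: $\frac{2 \sqrt{17}}{17} \approx 0.48507$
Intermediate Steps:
$O{\left(L \right)} = \frac{\sqrt{17}}{2}$ ($O{\left(L \right)} = \frac{\sqrt{-13 + 30}}{2} = \frac{\sqrt{17}}{2}$)
$\frac{1}{O{\left(W{\left(5 \right)} \right)}} = \frac{1}{\frac{1}{2} \sqrt{17}} = \frac{2 \sqrt{17}}{17}$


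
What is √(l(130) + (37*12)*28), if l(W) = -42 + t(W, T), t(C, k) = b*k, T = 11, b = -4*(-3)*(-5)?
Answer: √11730 ≈ 108.31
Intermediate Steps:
b = -60 (b = 12*(-5) = -60)
t(C, k) = -60*k
l(W) = -702 (l(W) = -42 - 60*11 = -42 - 660 = -702)
√(l(130) + (37*12)*28) = √(-702 + (37*12)*28) = √(-702 + 444*28) = √(-702 + 12432) = √11730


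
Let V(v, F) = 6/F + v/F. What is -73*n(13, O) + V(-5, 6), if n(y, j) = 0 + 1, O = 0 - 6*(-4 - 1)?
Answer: -437/6 ≈ -72.833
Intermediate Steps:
O = 30 (O = 0 - 6*(-5) = 0 - 1*(-30) = 0 + 30 = 30)
n(y, j) = 1
-73*n(13, O) + V(-5, 6) = -73*1 + (6 - 5)/6 = -73 + (1/6)*1 = -73 + 1/6 = -437/6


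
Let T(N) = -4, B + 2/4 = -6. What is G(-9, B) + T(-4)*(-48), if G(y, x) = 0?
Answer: 192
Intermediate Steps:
B = -13/2 (B = -½ - 6 = -13/2 ≈ -6.5000)
G(-9, B) + T(-4)*(-48) = 0 - 4*(-48) = 0 + 192 = 192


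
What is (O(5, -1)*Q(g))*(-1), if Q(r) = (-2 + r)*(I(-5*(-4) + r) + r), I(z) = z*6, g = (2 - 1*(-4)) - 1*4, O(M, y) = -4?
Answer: 0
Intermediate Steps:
g = 2 (g = (2 + 4) - 4 = 6 - 4 = 2)
I(z) = 6*z
Q(r) = (-2 + r)*(120 + 7*r) (Q(r) = (-2 + r)*(6*(-5*(-4) + r) + r) = (-2 + r)*(6*(20 + r) + r) = (-2 + r)*((120 + 6*r) + r) = (-2 + r)*(120 + 7*r))
(O(5, -1)*Q(g))*(-1) = -4*(-240 + 7*2² + 106*2)*(-1) = -4*(-240 + 7*4 + 212)*(-1) = -4*(-240 + 28 + 212)*(-1) = -4*0*(-1) = 0*(-1) = 0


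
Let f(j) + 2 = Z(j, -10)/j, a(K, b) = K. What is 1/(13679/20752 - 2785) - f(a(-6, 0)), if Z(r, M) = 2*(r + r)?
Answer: -115582034/57780641 ≈ -2.0004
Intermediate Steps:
Z(r, M) = 4*r (Z(r, M) = 2*(2*r) = 4*r)
f(j) = 2 (f(j) = -2 + (4*j)/j = -2 + 4 = 2)
1/(13679/20752 - 2785) - f(a(-6, 0)) = 1/(13679/20752 - 2785) - 1*2 = 1/(13679*(1/20752) - 2785) - 2 = 1/(13679/20752 - 2785) - 2 = 1/(-57780641/20752) - 2 = -20752/57780641 - 2 = -115582034/57780641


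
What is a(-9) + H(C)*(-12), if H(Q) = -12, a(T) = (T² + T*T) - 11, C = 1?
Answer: 295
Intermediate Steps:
a(T) = -11 + 2*T² (a(T) = (T² + T²) - 11 = 2*T² - 11 = -11 + 2*T²)
a(-9) + H(C)*(-12) = (-11 + 2*(-9)²) - 12*(-12) = (-11 + 2*81) + 144 = (-11 + 162) + 144 = 151 + 144 = 295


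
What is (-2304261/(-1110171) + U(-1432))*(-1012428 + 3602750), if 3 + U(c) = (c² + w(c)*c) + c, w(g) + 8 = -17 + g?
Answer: 3964263260877705016/370057 ≈ 1.0713e+13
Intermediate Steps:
w(g) = -25 + g (w(g) = -8 + (-17 + g) = -25 + g)
U(c) = -3 + c + c² + c*(-25 + c) (U(c) = -3 + ((c² + (-25 + c)*c) + c) = -3 + ((c² + c*(-25 + c)) + c) = -3 + (c + c² + c*(-25 + c)) = -3 + c + c² + c*(-25 + c))
(-2304261/(-1110171) + U(-1432))*(-1012428 + 3602750) = (-2304261/(-1110171) + (-3 - 24*(-1432) + 2*(-1432)²))*(-1012428 + 3602750) = (-2304261*(-1/1110171) + (-3 + 34368 + 2*2050624))*2590322 = (768087/370057 + (-3 + 34368 + 4101248))*2590322 = (768087/370057 + 4135613)*2590322 = (1530413308028/370057)*2590322 = 3964263260877705016/370057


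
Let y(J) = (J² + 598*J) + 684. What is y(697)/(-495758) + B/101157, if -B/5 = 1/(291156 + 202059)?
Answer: -9013505796804107/4946886475647858 ≈ -1.8221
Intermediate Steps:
B = -1/98643 (B = -5/(291156 + 202059) = -5/493215 = -5*1/493215 = -1/98643 ≈ -1.0138e-5)
y(J) = 684 + J² + 598*J
y(697)/(-495758) + B/101157 = (684 + 697² + 598*697)/(-495758) - 1/98643/101157 = (684 + 485809 + 416806)*(-1/495758) - 1/98643*1/101157 = 903299*(-1/495758) - 1/9978429951 = -903299/495758 - 1/9978429951 = -9013505796804107/4946886475647858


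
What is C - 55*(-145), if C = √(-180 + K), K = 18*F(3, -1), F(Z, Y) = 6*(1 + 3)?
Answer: 7975 + 6*√7 ≈ 7990.9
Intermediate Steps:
F(Z, Y) = 24 (F(Z, Y) = 6*4 = 24)
K = 432 (K = 18*24 = 432)
C = 6*√7 (C = √(-180 + 432) = √252 = 6*√7 ≈ 15.875)
C - 55*(-145) = 6*√7 - 55*(-145) = 6*√7 + 7975 = 7975 + 6*√7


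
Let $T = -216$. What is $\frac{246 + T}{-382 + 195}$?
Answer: $- \frac{30}{187} \approx -0.16043$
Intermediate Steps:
$\frac{246 + T}{-382 + 195} = \frac{246 - 216}{-382 + 195} = \frac{30}{-187} = 30 \left(- \frac{1}{187}\right) = - \frac{30}{187}$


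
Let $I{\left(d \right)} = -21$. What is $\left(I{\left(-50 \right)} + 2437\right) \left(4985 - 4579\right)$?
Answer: $980896$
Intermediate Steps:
$\left(I{\left(-50 \right)} + 2437\right) \left(4985 - 4579\right) = \left(-21 + 2437\right) \left(4985 - 4579\right) = 2416 \cdot 406 = 980896$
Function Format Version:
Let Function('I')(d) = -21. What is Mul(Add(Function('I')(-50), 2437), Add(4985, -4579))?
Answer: 980896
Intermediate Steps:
Mul(Add(Function('I')(-50), 2437), Add(4985, -4579)) = Mul(Add(-21, 2437), Add(4985, -4579)) = Mul(2416, 406) = 980896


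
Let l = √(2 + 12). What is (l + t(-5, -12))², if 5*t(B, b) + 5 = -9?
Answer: 546/25 - 28*√14/5 ≈ 0.88672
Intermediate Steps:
t(B, b) = -14/5 (t(B, b) = -1 + (⅕)*(-9) = -1 - 9/5 = -14/5)
l = √14 ≈ 3.7417
(l + t(-5, -12))² = (√14 - 14/5)² = (-14/5 + √14)²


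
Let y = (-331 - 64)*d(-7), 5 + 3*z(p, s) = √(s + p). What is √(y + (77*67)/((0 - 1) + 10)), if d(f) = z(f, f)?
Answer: √(11084 - 1185*I*√14)/3 ≈ 35.763 - 6.8877*I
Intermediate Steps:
z(p, s) = -5/3 + √(p + s)/3 (z(p, s) = -5/3 + √(s + p)/3 = -5/3 + √(p + s)/3)
d(f) = -5/3 + √2*√f/3 (d(f) = -5/3 + √(f + f)/3 = -5/3 + √(2*f)/3 = -5/3 + (√2*√f)/3 = -5/3 + √2*√f/3)
y = 1975/3 - 395*I*√14/3 (y = (-331 - 64)*(-5/3 + √2*√(-7)/3) = -395*(-5/3 + √2*(I*√7)/3) = -395*(-5/3 + I*√14/3) = 1975/3 - 395*I*√14/3 ≈ 658.33 - 492.65*I)
√(y + (77*67)/((0 - 1) + 10)) = √((1975/3 - 395*I*√14/3) + (77*67)/((0 - 1) + 10)) = √((1975/3 - 395*I*√14/3) + 5159/(-1 + 10)) = √((1975/3 - 395*I*√14/3) + 5159/9) = √(11084/9 - 395*I*√14/3)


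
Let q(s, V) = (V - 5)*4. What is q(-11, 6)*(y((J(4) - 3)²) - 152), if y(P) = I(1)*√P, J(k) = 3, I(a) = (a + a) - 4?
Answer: -608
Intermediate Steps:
I(a) = -4 + 2*a (I(a) = 2*a - 4 = -4 + 2*a)
q(s, V) = -20 + 4*V (q(s, V) = (-5 + V)*4 = -20 + 4*V)
y(P) = -2*√P (y(P) = (-4 + 2*1)*√P = (-4 + 2)*√P = -2*√P)
q(-11, 6)*(y((J(4) - 3)²) - 152) = (-20 + 4*6)*(-2*√((3 - 3)²) - 152) = (-20 + 24)*(-2*√(0²) - 152) = 4*(-2*√0 - 152) = 4*(-2*0 - 152) = 4*(0 - 152) = 4*(-152) = -608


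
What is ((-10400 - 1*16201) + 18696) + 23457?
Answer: 15552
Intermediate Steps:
((-10400 - 1*16201) + 18696) + 23457 = ((-10400 - 16201) + 18696) + 23457 = (-26601 + 18696) + 23457 = -7905 + 23457 = 15552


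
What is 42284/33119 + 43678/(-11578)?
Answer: -478503765/191725891 ≈ -2.4958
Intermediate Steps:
42284/33119 + 43678/(-11578) = 42284*(1/33119) + 43678*(-1/11578) = 42284/33119 - 21839/5789 = -478503765/191725891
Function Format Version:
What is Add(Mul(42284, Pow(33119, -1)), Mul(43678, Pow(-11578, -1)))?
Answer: Rational(-478503765, 191725891) ≈ -2.4958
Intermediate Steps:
Add(Mul(42284, Pow(33119, -1)), Mul(43678, Pow(-11578, -1))) = Add(Mul(42284, Rational(1, 33119)), Mul(43678, Rational(-1, 11578))) = Add(Rational(42284, 33119), Rational(-21839, 5789)) = Rational(-478503765, 191725891)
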